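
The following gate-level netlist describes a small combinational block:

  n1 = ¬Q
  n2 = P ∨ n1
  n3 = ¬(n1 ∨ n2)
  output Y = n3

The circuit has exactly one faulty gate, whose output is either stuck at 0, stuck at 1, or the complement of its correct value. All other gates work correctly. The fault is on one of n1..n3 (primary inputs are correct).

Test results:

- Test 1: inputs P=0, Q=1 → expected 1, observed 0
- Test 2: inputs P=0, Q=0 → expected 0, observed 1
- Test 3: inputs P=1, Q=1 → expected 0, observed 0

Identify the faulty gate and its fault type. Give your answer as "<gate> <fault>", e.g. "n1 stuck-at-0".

n1 inverted output

Fault-free values for test 1 (P=0, Q=1): n1=0, n2=0, n3=1, giving Y=1. Observed 0.
Test 1: faults giving observed 0 are {n1 stuck-at-1, n1 inverted output, n2 stuck-at-1, n2 inverted output, n3 stuck-at-0, n3 inverted output}.
Test 2 (P=0, Q=0): fault-free n1=1, n2=1, n3=0 → 0; observed 1. Eliminates n1 stuck-at-1, n2 stuck-at-1, n2 inverted output, n3 stuck-at-0.
Test 3 (P=1, Q=1): fault-free n1=0, n2=1, n3=0 → 0; observed 0. Eliminates n3 inverted output.
Only n1 inverted output is consistent with every test.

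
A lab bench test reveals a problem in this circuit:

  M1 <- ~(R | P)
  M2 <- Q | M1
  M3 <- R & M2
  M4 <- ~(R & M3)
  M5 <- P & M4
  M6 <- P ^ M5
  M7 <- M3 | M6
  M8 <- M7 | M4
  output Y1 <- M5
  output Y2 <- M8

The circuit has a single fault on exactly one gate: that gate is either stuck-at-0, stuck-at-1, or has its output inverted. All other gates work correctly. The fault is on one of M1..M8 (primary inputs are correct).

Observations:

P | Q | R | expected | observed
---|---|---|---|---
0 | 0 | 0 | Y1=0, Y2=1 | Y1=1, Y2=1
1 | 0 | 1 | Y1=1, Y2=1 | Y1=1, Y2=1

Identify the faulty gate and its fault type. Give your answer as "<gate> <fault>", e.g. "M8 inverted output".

Fault-free values for test 1 (P=0, Q=0, R=0): M1=1, M2=1, M3=0, M4=1, M5=0, M6=0, M7=0, M8=1, giving Y1=0, Y2=1. Observed Y1=1, Y2=1.
Test 1: faults giving observed Y1=1, Y2=1 are {M5 stuck-at-1, M5 inverted output}.
Test 2 (P=1, Q=0, R=1): fault-free M1=0, M2=0, M3=0, M4=1, M5=1, M6=0, M7=0, M8=1 → Y1=1, Y2=1; observed Y1=1, Y2=1. Eliminates M5 inverted output.
Only M5 stuck-at-1 is consistent with every test.

M5 stuck-at-1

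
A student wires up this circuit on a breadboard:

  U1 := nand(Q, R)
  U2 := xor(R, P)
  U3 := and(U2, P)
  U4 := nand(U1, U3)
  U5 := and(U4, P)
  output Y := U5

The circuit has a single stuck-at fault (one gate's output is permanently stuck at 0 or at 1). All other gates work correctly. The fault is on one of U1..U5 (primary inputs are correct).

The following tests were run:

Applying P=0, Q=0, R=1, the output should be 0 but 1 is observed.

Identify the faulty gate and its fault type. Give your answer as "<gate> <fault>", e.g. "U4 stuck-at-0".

U5 stuck-at-1

Fault-free values for test 1 (P=0, Q=0, R=1): U1=1, U2=1, U3=0, U4=1, U5=0, giving Y=0. Observed 1.
Test 1: faults giving observed 1 are {U5 stuck-at-1}.
Only U5 stuck-at-1 is consistent with every test.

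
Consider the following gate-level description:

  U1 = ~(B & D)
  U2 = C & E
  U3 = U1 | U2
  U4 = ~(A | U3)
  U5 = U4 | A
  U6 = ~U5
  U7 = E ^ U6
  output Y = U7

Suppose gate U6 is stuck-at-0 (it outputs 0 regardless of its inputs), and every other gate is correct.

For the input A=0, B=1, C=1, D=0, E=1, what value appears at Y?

Propagate with U6 forced: U1=1, U2=1, U3=1, U4=0, U5=0, U6=0 [stuck-at-0], U7=1.
So Y = 1. (Without the fault it would be 0.)

1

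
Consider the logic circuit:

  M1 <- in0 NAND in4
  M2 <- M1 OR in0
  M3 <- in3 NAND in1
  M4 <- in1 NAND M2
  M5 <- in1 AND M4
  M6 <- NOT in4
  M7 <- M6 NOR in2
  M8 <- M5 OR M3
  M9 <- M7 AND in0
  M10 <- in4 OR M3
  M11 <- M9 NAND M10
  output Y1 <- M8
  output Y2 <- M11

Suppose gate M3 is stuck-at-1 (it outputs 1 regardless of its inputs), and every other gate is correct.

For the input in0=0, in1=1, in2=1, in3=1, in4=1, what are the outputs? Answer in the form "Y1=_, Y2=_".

Y1=1, Y2=1

Propagate with M3 forced: M1=1, M2=1, M3=1 [stuck-at-1], M4=0, M5=0, M6=0, M7=0, M8=1, M9=0, M10=1, M11=1.
So the outputs are Y1=1, Y2=1. (Without the fault they would be Y1=0, Y2=1.)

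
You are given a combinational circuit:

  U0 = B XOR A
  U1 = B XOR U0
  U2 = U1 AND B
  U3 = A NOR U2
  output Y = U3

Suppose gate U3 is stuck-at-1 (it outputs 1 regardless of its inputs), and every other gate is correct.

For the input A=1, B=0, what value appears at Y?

Propagate with U3 forced: U0=1, U1=1, U2=0, U3=1 [stuck-at-1].
So Y = 1. (Without the fault it would be 0.)

1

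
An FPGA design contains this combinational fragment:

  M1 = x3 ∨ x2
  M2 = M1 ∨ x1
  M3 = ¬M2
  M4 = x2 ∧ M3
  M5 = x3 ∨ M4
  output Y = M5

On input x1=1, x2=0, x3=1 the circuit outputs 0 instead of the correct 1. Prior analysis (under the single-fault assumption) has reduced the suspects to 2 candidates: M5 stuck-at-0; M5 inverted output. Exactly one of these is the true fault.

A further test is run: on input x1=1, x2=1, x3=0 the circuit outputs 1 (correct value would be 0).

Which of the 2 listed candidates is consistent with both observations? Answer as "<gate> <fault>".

M5 inverted output

Evaluate each candidate on input x1=1, x2=1, x3=0:
  M5 stuck-at-0: M1=1, M2=1, M3=0, M4=0, M5=0 [stuck-at-0] → 0 — eliminated
  M5 inverted output: M1=1, M2=1, M3=0, M4=0, M5=1 [inverted output] → 1 — matches
Only M5 inverted output reproduces the observed 1.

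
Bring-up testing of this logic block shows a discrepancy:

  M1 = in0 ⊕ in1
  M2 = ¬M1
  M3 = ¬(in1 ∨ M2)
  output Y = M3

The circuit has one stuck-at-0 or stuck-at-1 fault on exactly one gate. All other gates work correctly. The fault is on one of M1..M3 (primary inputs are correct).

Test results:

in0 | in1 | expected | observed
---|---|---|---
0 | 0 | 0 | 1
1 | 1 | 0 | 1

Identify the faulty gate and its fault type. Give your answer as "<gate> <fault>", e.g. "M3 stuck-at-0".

Fault-free values for test 1 (in0=0, in1=0): M1=0, M2=1, M3=0, giving Y=0. Observed 1.
Test 1: faults giving observed 1 are {M1 stuck-at-1, M2 stuck-at-0, M3 stuck-at-1}.
Test 2 (in0=1, in1=1): fault-free M1=0, M2=1, M3=0 → 0; observed 1. Eliminates M1 stuck-at-1, M2 stuck-at-0.
Only M3 stuck-at-1 is consistent with every test.

M3 stuck-at-1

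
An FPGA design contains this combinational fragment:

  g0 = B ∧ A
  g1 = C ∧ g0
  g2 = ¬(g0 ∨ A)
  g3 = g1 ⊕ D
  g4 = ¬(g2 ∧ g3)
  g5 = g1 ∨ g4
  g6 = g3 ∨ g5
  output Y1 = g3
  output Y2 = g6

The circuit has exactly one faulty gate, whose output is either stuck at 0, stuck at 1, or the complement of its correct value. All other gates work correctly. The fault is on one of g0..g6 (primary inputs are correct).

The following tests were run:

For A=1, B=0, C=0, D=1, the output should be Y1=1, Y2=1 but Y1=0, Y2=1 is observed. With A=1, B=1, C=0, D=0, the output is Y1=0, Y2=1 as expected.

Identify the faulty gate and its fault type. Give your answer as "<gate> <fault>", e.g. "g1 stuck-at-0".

Fault-free values for test 1 (A=1, B=0, C=0, D=1): g0=0, g1=0, g2=0, g3=1, g4=1, g5=1, g6=1, giving Y1=1, Y2=1. Observed Y1=0, Y2=1.
Test 1: faults giving observed Y1=0, Y2=1 are {g1 stuck-at-1, g1 inverted output, g3 stuck-at-0, g3 inverted output}.
Test 2 (A=1, B=1, C=0, D=0): fault-free g0=1, g1=0, g2=0, g3=0, g4=1, g5=1, g6=1 → Y1=0, Y2=1; observed Y1=0, Y2=1. Eliminates g1 stuck-at-1, g1 inverted output, g3 inverted output.
Only g3 stuck-at-0 is consistent with every test.

g3 stuck-at-0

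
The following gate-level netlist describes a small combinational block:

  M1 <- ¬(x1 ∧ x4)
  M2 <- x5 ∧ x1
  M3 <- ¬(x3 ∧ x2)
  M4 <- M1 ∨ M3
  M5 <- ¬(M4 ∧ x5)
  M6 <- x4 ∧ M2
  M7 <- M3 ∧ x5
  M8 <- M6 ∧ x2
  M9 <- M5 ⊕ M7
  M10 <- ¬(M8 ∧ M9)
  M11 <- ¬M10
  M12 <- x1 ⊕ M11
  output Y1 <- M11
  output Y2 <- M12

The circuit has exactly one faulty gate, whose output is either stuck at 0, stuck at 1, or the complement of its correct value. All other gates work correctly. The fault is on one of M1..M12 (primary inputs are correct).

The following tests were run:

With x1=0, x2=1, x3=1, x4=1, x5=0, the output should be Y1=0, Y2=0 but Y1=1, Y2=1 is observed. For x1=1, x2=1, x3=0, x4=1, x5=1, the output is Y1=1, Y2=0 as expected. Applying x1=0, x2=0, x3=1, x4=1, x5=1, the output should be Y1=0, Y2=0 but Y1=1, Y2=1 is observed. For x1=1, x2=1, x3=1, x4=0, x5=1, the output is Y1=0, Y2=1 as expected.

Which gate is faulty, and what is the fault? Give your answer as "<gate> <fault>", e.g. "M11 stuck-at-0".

M8 stuck-at-1

Fault-free values for test 1 (x1=0, x2=1, x3=1, x4=1, x5=0): M1=1, M2=0, M3=0, M4=1, M5=1, M6=0, M7=0, M8=0, M9=1, M10=1, M11=0, M12=0, giving Y1=0, Y2=0. Observed Y1=1, Y2=1.
Test 1: faults giving observed Y1=1, Y2=1 are {M2 stuck-at-1, M2 inverted output, M6 stuck-at-1, M6 inverted output, M8 stuck-at-1, M8 inverted output, M10 stuck-at-0, M10 inverted output, M11 stuck-at-1, M11 inverted output}.
Test 2 (x1=1, x2=1, x3=0, x4=1, x5=1): fault-free M1=0, M2=1, M3=1, M4=1, M5=0, M6=1, M7=1, M8=1, M9=1, M10=0, M11=1, M12=0 → Y1=1, Y2=0; observed Y1=1, Y2=0. Eliminates M2 inverted output, M6 inverted output, M8 inverted output, M10 inverted output, M11 inverted output.
Test 3 (x1=0, x2=0, x3=1, x4=1, x5=1): fault-free M1=1, M2=0, M3=1, M4=1, M5=0, M6=0, M7=1, M8=0, M9=1, M10=1, M11=0, M12=0 → Y1=0, Y2=0; observed Y1=1, Y2=1. Eliminates M2 stuck-at-1, M6 stuck-at-1.
Test 4 (x1=1, x2=1, x3=1, x4=0, x5=1): fault-free M1=1, M2=1, M3=0, M4=1, M5=0, M6=0, M7=0, M8=0, M9=0, M10=1, M11=0, M12=1 → Y1=0, Y2=1; observed Y1=0, Y2=1. Eliminates M10 stuck-at-0, M11 stuck-at-1.
Only M8 stuck-at-1 is consistent with every test.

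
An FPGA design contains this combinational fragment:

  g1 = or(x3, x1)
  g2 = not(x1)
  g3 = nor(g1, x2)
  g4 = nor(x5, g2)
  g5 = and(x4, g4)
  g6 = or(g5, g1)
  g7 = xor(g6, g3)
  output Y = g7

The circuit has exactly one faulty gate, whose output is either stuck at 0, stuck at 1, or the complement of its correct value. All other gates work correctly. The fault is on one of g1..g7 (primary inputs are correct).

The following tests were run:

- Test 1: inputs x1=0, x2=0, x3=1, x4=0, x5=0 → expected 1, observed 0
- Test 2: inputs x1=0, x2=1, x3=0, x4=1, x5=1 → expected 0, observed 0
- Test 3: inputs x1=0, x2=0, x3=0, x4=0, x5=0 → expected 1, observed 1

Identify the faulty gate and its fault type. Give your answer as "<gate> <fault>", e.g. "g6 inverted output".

g6 stuck-at-0

Fault-free values for test 1 (x1=0, x2=0, x3=1, x4=0, x5=0): g1=1, g2=1, g3=0, g4=0, g5=0, g6=1, g7=1, giving Y=1. Observed 0.
Test 1: faults giving observed 0 are {g3 stuck-at-1, g3 inverted output, g6 stuck-at-0, g6 inverted output, g7 stuck-at-0, g7 inverted output}.
Test 2 (x1=0, x2=1, x3=0, x4=1, x5=1): fault-free g1=0, g2=1, g3=0, g4=0, g5=0, g6=0, g7=0 → 0; observed 0. Eliminates g3 stuck-at-1, g3 inverted output, g6 inverted output, g7 inverted output.
Test 3 (x1=0, x2=0, x3=0, x4=0, x5=0): fault-free g1=0, g2=1, g3=1, g4=0, g5=0, g6=0, g7=1 → 1; observed 1. Eliminates g7 stuck-at-0.
Only g6 stuck-at-0 is consistent with every test.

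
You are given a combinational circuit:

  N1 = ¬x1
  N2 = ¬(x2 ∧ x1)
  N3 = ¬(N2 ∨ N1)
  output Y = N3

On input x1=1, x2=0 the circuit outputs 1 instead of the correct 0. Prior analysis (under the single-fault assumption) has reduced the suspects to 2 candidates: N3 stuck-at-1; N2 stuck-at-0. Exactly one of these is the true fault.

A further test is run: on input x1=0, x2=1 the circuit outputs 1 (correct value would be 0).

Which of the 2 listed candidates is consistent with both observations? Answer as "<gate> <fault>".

Evaluate each candidate on input x1=0, x2=1:
  N3 stuck-at-1: N1=1, N2=1, N3=1 [stuck-at-1] → 1 — matches
  N2 stuck-at-0: N1=1, N2=0 [stuck-at-0], N3=0 → 0 — eliminated
Only N3 stuck-at-1 reproduces the observed 1.

N3 stuck-at-1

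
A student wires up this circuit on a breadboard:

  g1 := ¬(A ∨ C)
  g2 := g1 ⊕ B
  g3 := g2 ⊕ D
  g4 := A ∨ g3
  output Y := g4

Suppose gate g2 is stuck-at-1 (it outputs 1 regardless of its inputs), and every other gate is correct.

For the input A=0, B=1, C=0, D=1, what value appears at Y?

0

Propagate with g2 forced: g1=1, g2=1 [stuck-at-1], g3=0, g4=0.
So Y = 0. (Without the fault it would be 1.)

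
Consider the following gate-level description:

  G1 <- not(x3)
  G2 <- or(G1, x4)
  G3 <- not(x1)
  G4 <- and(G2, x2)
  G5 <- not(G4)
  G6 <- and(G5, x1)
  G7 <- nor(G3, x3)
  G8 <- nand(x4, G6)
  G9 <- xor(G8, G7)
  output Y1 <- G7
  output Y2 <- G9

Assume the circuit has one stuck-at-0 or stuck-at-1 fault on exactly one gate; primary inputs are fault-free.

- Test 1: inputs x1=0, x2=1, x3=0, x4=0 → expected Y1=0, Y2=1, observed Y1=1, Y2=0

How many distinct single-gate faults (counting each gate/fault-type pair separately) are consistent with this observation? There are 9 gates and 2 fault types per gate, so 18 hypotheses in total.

Fault-free: G1=1, G2=1, G3=1, G4=1, G5=0, G6=0, G7=0, G8=1, G9=1 → Y1=0, Y2=1. Observed Y1=1, Y2=0.
  G1: none of the 2 fault types match ✗
  G2: none of the 2 fault types match ✗
  G3: stuck-at-0 ✓; others ✗
  G4: none of the 2 fault types match ✗
  G5: none of the 2 fault types match ✗
  G6: none of the 2 fault types match ✗
  G7: stuck-at-1 ✓; others ✗
  G8: none of the 2 fault types match ✗
  G9: none of the 2 fault types match ✗
Consistent faults: {G3 stuck-at-0, G7 stuck-at-1} — 2 in all.

2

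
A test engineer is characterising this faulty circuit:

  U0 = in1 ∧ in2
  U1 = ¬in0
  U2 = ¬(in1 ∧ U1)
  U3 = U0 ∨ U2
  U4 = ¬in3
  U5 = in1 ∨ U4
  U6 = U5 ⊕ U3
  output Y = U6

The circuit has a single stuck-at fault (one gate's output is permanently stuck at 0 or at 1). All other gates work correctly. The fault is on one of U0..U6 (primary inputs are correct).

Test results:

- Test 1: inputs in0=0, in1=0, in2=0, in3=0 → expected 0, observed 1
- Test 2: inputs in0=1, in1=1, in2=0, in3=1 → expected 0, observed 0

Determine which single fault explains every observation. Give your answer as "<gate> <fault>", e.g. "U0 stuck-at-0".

Fault-free values for test 1 (in0=0, in1=0, in2=0, in3=0): U0=0, U1=1, U2=1, U3=1, U4=1, U5=1, U6=0, giving Y=0. Observed 1.
Test 1: faults giving observed 1 are {U2 stuck-at-0, U3 stuck-at-0, U4 stuck-at-0, U5 stuck-at-0, U6 stuck-at-1}.
Test 2 (in0=1, in1=1, in2=0, in3=1): fault-free U0=0, U1=0, U2=1, U3=1, U4=0, U5=1, U6=0 → 0; observed 0. Eliminates U2 stuck-at-0, U3 stuck-at-0, U5 stuck-at-0, U6 stuck-at-1.
Only U4 stuck-at-0 is consistent with every test.

U4 stuck-at-0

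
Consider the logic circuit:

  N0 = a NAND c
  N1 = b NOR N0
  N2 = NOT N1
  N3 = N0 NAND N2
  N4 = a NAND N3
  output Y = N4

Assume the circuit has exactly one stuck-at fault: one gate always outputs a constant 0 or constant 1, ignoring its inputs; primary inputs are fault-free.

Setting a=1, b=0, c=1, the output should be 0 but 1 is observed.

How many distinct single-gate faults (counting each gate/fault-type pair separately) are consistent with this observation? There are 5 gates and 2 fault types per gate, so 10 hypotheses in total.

3

Fault-free: N0=0, N1=1, N2=0, N3=1, N4=0 → 0. Observed 1.
  N0 stuck-at-0: output 0 ✗
  N0 stuck-at-1: output 1 ✓
  N1 stuck-at-0: output 0 ✗
  N1 stuck-at-1: output 0 ✗
  N2 stuck-at-0: output 0 ✗
  N2 stuck-at-1: output 0 ✗
  N3 stuck-at-0: output 1 ✓
  N3 stuck-at-1: output 0 ✗
  N4 stuck-at-0: output 0 ✗
  N4 stuck-at-1: output 1 ✓
Consistent faults: {N0 stuck-at-1, N3 stuck-at-0, N4 stuck-at-1} — 3 in all.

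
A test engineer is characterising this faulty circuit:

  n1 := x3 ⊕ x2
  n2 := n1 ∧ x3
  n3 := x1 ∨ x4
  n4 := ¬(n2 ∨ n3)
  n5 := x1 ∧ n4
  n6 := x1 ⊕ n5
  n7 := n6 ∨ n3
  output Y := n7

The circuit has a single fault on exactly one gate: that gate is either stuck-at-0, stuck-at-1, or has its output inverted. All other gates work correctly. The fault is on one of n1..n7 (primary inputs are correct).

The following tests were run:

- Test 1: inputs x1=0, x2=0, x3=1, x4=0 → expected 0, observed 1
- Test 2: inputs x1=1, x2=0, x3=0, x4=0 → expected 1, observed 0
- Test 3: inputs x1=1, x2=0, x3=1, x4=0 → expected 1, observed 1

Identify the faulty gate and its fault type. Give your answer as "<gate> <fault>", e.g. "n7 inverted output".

Fault-free values for test 1 (x1=0, x2=0, x3=1, x4=0): n1=1, n2=1, n3=0, n4=0, n5=0, n6=0, n7=0, giving Y=0. Observed 1.
Test 1: faults giving observed 1 are {n3 stuck-at-1, n3 inverted output, n5 stuck-at-1, n5 inverted output, n6 stuck-at-1, n6 inverted output, n7 stuck-at-1, n7 inverted output}.
Test 2 (x1=1, x2=0, x3=0, x4=0): fault-free n1=0, n2=0, n3=1, n4=0, n5=0, n6=1, n7=1 → 1; observed 0. Eliminates n3 stuck-at-1, n5 stuck-at-1, n5 inverted output, n6 stuck-at-1, n6 inverted output, n7 stuck-at-1.
Test 3 (x1=1, x2=0, x3=1, x4=0): fault-free n1=1, n2=1, n3=1, n4=0, n5=0, n6=1, n7=1 → 1; observed 1. Eliminates n7 inverted output.
Only n3 inverted output is consistent with every test.

n3 inverted output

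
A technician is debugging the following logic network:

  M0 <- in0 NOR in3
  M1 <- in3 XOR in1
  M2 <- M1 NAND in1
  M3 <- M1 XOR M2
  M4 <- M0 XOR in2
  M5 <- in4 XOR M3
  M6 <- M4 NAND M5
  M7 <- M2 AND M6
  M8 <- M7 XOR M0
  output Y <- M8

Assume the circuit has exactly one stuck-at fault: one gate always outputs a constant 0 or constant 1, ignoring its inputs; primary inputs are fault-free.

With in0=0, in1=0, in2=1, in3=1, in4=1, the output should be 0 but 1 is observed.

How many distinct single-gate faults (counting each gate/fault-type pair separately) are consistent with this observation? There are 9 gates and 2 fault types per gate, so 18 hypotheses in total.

7

Fault-free: M0=0, M1=1, M2=1, M3=0, M4=1, M5=1, M6=0, M7=0, M8=0 → 0. Observed 1.
  M0: none of the 2 fault types match ✗
  M1: stuck-at-0 ✓; others ✗
  M2: none of the 2 fault types match ✗
  M3: stuck-at-1 ✓; others ✗
  M4: stuck-at-0 ✓; others ✗
  M5: stuck-at-0 ✓; others ✗
  M6: stuck-at-1 ✓; others ✗
  M7: stuck-at-1 ✓; others ✗
  M8: stuck-at-1 ✓; others ✗
Consistent faults: {M1 stuck-at-0, M3 stuck-at-1, M4 stuck-at-0, M5 stuck-at-0, M6 stuck-at-1, M7 stuck-at-1, M8 stuck-at-1} — 7 in all.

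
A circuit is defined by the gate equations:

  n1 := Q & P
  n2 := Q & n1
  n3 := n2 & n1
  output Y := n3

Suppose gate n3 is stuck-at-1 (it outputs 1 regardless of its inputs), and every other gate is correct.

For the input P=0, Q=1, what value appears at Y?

1

Propagate with n3 forced: n1=0, n2=0, n3=1 [stuck-at-1].
So Y = 1. (Without the fault it would be 0.)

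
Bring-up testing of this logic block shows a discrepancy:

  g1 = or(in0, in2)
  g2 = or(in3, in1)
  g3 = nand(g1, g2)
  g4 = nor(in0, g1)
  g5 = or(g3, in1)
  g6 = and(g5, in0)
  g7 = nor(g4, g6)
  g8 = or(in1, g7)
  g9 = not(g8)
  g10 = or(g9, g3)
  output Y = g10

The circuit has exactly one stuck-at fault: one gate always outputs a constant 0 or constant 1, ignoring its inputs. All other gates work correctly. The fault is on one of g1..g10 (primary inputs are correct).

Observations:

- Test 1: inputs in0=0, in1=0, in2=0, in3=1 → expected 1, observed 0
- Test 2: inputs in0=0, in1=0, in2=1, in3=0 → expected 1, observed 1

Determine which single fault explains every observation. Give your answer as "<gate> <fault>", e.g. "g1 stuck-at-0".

g1 stuck-at-1

Fault-free values for test 1 (in0=0, in1=0, in2=0, in3=1): g1=0, g2=1, g3=1, g4=1, g5=1, g6=0, g7=0, g8=0, g9=1, g10=1, giving Y=1. Observed 0.
Test 1: faults giving observed 0 are {g1 stuck-at-1, g10 stuck-at-0}.
Test 2 (in0=0, in1=0, in2=1, in3=0): fault-free g1=1, g2=0, g3=1, g4=0, g5=1, g6=0, g7=1, g8=1, g9=0, g10=1 → 1; observed 1. Eliminates g10 stuck-at-0.
Only g1 stuck-at-1 is consistent with every test.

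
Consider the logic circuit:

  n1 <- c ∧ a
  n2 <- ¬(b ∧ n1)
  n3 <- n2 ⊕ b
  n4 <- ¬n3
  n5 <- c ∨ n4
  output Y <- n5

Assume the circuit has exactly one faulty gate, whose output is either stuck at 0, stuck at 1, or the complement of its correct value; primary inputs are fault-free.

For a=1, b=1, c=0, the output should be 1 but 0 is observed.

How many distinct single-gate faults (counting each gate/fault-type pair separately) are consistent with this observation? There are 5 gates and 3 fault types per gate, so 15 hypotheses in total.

10

Fault-free: n1=0, n2=1, n3=0, n4=1, n5=1 → 1. Observed 0.
  n1: stuck-at-1, inverted output ✓; others ✗
  n2: stuck-at-0, inverted output ✓; others ✗
  n3: stuck-at-1, inverted output ✓; others ✗
  n4: stuck-at-0, inverted output ✓; others ✗
  n5: stuck-at-0, inverted output ✓; others ✗
Consistent faults: {n1 stuck-at-1, n1 inverted output, n2 stuck-at-0, n2 inverted output, n3 stuck-at-1, n3 inverted output, n4 stuck-at-0, n4 inverted output, n5 stuck-at-0, n5 inverted output} — 10 in all.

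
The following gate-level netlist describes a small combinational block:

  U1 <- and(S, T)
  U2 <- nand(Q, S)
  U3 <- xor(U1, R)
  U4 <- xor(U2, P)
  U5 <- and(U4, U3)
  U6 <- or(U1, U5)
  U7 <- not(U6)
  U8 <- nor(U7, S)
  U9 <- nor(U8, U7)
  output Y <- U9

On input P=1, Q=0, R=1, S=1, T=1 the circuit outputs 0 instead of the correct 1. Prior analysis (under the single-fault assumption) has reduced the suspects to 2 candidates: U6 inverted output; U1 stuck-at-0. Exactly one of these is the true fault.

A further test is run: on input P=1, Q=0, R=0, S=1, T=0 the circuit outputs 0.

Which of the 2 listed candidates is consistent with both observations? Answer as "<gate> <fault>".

Evaluate each candidate on input P=1, Q=0, R=0, S=1, T=0:
  U6 inverted output: U1=0, U2=1, U3=0, U4=0, U5=0, U6=1 [inverted output], U7=0, U8=0, U9=1 → 1 — eliminated
  U1 stuck-at-0: U1=0 [stuck-at-0], U2=1, U3=0, U4=0, U5=0, U6=0, U7=1, U8=0, U9=0 → 0 — matches
Only U1 stuck-at-0 reproduces the observed 0.

U1 stuck-at-0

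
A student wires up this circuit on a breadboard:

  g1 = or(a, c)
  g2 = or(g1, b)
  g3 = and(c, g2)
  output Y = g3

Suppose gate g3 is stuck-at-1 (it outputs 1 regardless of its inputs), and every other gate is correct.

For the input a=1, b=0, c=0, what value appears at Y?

1

Propagate with g3 forced: g1=1, g2=1, g3=1 [stuck-at-1].
So Y = 1. (Without the fault it would be 0.)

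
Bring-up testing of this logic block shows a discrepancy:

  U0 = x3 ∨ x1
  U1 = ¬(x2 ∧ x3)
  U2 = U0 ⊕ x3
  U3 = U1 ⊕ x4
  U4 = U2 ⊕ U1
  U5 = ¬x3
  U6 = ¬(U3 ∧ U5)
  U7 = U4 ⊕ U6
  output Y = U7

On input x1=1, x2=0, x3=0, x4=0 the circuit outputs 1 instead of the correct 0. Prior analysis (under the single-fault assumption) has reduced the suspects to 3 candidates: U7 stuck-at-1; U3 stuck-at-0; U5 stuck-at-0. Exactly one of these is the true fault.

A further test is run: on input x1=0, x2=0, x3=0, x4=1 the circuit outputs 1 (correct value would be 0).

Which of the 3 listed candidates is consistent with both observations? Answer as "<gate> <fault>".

U7 stuck-at-1

Evaluate each candidate on input x1=0, x2=0, x3=0, x4=1:
  U7 stuck-at-1: U0=0, U1=1, U2=0, U3=0, U4=1, U5=1, U6=1, U7=1 [stuck-at-1] → 1 — matches
  U3 stuck-at-0: U0=0, U1=1, U2=0, U3=0 [stuck-at-0], U4=1, U5=1, U6=1, U7=0 → 0 — eliminated
  U5 stuck-at-0: U0=0, U1=1, U2=0, U3=0, U4=1, U5=0 [stuck-at-0], U6=1, U7=0 → 0 — eliminated
Only U7 stuck-at-1 reproduces the observed 1.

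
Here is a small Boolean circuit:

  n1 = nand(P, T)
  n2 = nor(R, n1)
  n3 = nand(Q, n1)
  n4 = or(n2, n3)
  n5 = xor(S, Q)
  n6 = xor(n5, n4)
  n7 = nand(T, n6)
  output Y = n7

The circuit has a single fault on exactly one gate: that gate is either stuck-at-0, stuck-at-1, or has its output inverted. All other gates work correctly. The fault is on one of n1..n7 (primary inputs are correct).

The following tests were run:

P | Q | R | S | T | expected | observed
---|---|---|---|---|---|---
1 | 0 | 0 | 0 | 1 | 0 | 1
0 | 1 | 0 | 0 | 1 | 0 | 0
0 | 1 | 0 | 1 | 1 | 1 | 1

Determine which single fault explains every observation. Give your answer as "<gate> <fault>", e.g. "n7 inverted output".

Fault-free values for test 1 (P=1, Q=0, R=0, S=0, T=1): n1=0, n2=1, n3=1, n4=1, n5=0, n6=1, n7=0, giving Y=0. Observed 1.
Test 1: faults giving observed 1 are {n4 stuck-at-0, n4 inverted output, n5 stuck-at-1, n5 inverted output, n6 stuck-at-0, n6 inverted output, n7 stuck-at-1, n7 inverted output}.
Test 2 (P=0, Q=1, R=0, S=0, T=1): fault-free n1=1, n2=0, n3=0, n4=0, n5=1, n6=1, n7=0 → 0; observed 0. Eliminates n4 inverted output, n5 inverted output, n6 stuck-at-0, n6 inverted output, n7 stuck-at-1, n7 inverted output.
Test 3 (P=0, Q=1, R=0, S=1, T=1): fault-free n1=1, n2=0, n3=0, n4=0, n5=0, n6=0, n7=1 → 1; observed 1. Eliminates n5 stuck-at-1.
Only n4 stuck-at-0 is consistent with every test.

n4 stuck-at-0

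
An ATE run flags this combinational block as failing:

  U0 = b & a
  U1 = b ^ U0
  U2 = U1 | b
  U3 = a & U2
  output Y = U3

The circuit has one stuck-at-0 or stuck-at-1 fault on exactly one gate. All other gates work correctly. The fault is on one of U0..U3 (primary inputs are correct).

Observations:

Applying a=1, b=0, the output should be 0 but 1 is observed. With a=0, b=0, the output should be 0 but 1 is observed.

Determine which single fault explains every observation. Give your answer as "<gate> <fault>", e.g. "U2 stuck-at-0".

U3 stuck-at-1

Fault-free values for test 1 (a=1, b=0): U0=0, U1=0, U2=0, U3=0, giving Y=0. Observed 1.
Test 1: faults giving observed 1 are {U0 stuck-at-1, U1 stuck-at-1, U2 stuck-at-1, U3 stuck-at-1}.
Test 2 (a=0, b=0): fault-free U0=0, U1=0, U2=0, U3=0 → 0; observed 1. Eliminates U0 stuck-at-1, U1 stuck-at-1, U2 stuck-at-1.
Only U3 stuck-at-1 is consistent with every test.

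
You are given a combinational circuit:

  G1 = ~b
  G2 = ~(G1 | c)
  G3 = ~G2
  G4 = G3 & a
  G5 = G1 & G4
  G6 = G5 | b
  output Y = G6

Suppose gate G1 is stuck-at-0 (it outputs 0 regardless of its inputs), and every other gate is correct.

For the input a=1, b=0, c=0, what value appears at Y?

0

Propagate with G1 forced: G1=0 [stuck-at-0], G2=1, G3=0, G4=0, G5=0, G6=0.
So Y = 0. (Without the fault it would be 1.)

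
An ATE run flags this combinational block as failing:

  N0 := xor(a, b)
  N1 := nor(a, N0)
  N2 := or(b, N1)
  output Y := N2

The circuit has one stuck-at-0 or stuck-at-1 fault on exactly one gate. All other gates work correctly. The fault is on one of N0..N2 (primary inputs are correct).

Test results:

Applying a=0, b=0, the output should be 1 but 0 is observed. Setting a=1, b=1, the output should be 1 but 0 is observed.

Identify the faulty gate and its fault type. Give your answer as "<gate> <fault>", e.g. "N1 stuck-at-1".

Fault-free values for test 1 (a=0, b=0): N0=0, N1=1, N2=1, giving Y=1. Observed 0.
Test 1: faults giving observed 0 are {N0 stuck-at-1, N1 stuck-at-0, N2 stuck-at-0}.
Test 2 (a=1, b=1): fault-free N0=0, N1=0, N2=1 → 1; observed 0. Eliminates N0 stuck-at-1, N1 stuck-at-0.
Only N2 stuck-at-0 is consistent with every test.

N2 stuck-at-0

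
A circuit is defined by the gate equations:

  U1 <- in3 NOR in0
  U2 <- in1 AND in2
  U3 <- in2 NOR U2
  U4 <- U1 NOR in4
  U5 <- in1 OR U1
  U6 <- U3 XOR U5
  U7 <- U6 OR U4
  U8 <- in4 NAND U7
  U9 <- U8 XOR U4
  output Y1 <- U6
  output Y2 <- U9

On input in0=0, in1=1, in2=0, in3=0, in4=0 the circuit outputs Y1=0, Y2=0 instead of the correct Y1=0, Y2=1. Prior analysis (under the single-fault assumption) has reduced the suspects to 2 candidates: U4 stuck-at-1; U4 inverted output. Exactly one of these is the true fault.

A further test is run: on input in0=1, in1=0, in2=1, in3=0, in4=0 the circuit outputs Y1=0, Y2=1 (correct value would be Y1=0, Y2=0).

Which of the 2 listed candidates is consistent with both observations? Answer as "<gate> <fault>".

U4 inverted output

Evaluate each candidate on input in0=1, in1=0, in2=1, in3=0, in4=0:
  U4 stuck-at-1: U1=0, U2=0, U3=0, U4=1 [stuck-at-1], U5=0, U6=0, U7=1, U8=1, U9=0 → Y1=0, Y2=0 — eliminated
  U4 inverted output: U1=0, U2=0, U3=0, U4=0 [inverted output], U5=0, U6=0, U7=0, U8=1, U9=1 → Y1=0, Y2=1 — matches
Only U4 inverted output reproduces the observed Y1=0, Y2=1.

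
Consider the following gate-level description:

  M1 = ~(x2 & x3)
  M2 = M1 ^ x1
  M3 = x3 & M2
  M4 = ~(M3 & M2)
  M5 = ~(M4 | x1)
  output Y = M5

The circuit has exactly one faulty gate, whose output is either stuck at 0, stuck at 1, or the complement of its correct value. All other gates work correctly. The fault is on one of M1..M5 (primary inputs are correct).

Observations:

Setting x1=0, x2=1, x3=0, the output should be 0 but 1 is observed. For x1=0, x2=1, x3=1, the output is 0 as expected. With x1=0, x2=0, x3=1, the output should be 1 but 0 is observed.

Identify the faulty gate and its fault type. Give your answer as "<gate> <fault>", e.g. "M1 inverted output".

M3 inverted output

Fault-free values for test 1 (x1=0, x2=1, x3=0): M1=1, M2=1, M3=0, M4=1, M5=0, giving Y=0. Observed 1.
Test 1: faults giving observed 1 are {M3 stuck-at-1, M3 inverted output, M4 stuck-at-0, M4 inverted output, M5 stuck-at-1, M5 inverted output}.
Test 2 (x1=0, x2=1, x3=1): fault-free M1=0, M2=0, M3=0, M4=1, M5=0 → 0; observed 0. Eliminates M4 stuck-at-0, M4 inverted output, M5 stuck-at-1, M5 inverted output.
Test 3 (x1=0, x2=0, x3=1): fault-free M1=1, M2=1, M3=1, M4=0, M5=1 → 1; observed 0. Eliminates M3 stuck-at-1.
Only M3 inverted output is consistent with every test.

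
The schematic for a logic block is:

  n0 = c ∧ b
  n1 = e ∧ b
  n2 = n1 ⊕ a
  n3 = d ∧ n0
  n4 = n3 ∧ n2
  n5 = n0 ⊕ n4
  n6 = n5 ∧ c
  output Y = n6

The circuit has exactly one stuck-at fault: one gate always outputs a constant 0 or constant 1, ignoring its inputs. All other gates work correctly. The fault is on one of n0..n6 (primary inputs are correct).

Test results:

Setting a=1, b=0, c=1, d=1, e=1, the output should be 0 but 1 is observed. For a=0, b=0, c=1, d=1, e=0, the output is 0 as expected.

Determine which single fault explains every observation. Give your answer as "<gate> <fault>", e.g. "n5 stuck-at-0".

Fault-free values for test 1 (a=1, b=0, c=1, d=1, e=1): n0=0, n1=0, n2=1, n3=0, n4=0, n5=0, n6=0, giving Y=0. Observed 1.
Test 1: faults giving observed 1 are {n3 stuck-at-1, n4 stuck-at-1, n5 stuck-at-1, n6 stuck-at-1}.
Test 2 (a=0, b=0, c=1, d=1, e=0): fault-free n0=0, n1=0, n2=0, n3=0, n4=0, n5=0, n6=0 → 0; observed 0. Eliminates n4 stuck-at-1, n5 stuck-at-1, n6 stuck-at-1.
Only n3 stuck-at-1 is consistent with every test.

n3 stuck-at-1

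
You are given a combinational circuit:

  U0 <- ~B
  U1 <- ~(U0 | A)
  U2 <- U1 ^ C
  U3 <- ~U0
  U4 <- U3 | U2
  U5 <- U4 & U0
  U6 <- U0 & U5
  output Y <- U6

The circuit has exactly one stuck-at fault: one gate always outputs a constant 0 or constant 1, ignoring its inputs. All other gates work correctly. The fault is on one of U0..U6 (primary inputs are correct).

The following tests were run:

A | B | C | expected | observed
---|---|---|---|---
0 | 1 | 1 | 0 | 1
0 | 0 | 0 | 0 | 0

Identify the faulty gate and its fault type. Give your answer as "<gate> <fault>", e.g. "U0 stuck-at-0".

Fault-free values for test 1 (A=0, B=1, C=1): U0=0, U1=1, U2=0, U3=1, U4=1, U5=0, U6=0, giving Y=0. Observed 1.
Test 1: faults giving observed 1 are {U0 stuck-at-1, U6 stuck-at-1}.
Test 2 (A=0, B=0, C=0): fault-free U0=1, U1=0, U2=0, U3=0, U4=0, U5=0, U6=0 → 0; observed 0. Eliminates U6 stuck-at-1.
Only U0 stuck-at-1 is consistent with every test.

U0 stuck-at-1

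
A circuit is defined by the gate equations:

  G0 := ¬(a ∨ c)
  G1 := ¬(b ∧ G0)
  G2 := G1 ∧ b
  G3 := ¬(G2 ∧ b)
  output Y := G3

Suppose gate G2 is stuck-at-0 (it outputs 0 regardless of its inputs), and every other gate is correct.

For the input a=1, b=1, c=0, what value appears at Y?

1

Propagate with G2 forced: G0=0, G1=1, G2=0 [stuck-at-0], G3=1.
So Y = 1. (Without the fault it would be 0.)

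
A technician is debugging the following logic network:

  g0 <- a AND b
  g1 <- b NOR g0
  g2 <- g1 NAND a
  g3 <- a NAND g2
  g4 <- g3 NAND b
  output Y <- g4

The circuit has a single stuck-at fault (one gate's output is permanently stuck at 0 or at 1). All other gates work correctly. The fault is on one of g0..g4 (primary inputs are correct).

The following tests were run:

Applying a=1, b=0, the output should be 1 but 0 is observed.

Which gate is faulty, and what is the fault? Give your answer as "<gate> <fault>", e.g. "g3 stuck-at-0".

Fault-free values for test 1 (a=1, b=0): g0=0, g1=1, g2=0, g3=1, g4=1, giving Y=1. Observed 0.
Test 1: faults giving observed 0 are {g4 stuck-at-0}.
Only g4 stuck-at-0 is consistent with every test.

g4 stuck-at-0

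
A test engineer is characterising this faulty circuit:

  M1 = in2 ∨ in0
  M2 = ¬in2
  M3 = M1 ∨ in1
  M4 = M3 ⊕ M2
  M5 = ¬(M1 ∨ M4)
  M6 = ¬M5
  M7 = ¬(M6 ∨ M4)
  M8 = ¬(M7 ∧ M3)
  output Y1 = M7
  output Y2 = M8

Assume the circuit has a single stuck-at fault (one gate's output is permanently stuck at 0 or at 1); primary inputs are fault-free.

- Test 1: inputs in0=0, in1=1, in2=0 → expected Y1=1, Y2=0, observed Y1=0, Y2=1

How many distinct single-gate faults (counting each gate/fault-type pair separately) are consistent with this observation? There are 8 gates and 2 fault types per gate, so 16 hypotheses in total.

Fault-free: M1=0, M2=1, M3=1, M4=0, M5=1, M6=0, M7=1, M8=0 → Y1=1, Y2=0. Observed Y1=0, Y2=1.
  M1: stuck-at-1 ✓; others ✗
  M2: stuck-at-0 ✓; others ✗
  M3: stuck-at-0 ✓; others ✗
  M4: stuck-at-1 ✓; others ✗
  M5: stuck-at-0 ✓; others ✗
  M6: stuck-at-1 ✓; others ✗
  M7: stuck-at-0 ✓; others ✗
  M8: none of the 2 fault types match ✗
Consistent faults: {M1 stuck-at-1, M2 stuck-at-0, M3 stuck-at-0, M4 stuck-at-1, M5 stuck-at-0, M6 stuck-at-1, M7 stuck-at-0} — 7 in all.

7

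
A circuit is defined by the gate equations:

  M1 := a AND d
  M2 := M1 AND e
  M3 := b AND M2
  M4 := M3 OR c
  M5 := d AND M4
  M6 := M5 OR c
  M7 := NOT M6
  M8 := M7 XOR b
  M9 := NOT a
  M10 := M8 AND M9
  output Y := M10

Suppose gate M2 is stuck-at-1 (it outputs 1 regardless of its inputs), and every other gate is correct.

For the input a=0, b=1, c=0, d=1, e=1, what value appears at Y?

Propagate with M2 forced: M1=0, M2=1 [stuck-at-1], M3=1, M4=1, M5=1, M6=1, M7=0, M8=1, M9=1, M10=1.
So Y = 1. (Without the fault it would be 0.)

1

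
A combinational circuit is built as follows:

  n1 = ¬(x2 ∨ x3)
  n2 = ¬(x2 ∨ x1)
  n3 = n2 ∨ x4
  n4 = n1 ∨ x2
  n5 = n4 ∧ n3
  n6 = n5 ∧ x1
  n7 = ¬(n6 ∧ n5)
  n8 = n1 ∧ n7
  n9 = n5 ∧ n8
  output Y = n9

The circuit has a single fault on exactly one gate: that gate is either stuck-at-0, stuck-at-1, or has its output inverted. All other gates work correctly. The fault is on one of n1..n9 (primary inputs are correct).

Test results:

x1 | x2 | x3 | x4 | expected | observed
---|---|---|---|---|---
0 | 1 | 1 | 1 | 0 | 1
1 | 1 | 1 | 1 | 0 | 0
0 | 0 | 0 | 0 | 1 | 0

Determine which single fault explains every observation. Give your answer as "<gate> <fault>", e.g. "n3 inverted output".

Fault-free values for test 1 (x1=0, x2=1, x3=1, x4=1): n1=0, n2=0, n3=1, n4=1, n5=1, n6=0, n7=1, n8=0, n9=0, giving Y=0. Observed 1.
Test 1: faults giving observed 1 are {n1 stuck-at-1, n1 inverted output, n8 stuck-at-1, n8 inverted output, n9 stuck-at-1, n9 inverted output}.
Test 2 (x1=1, x2=1, x3=1, x4=1): fault-free n1=0, n2=0, n3=1, n4=1, n5=1, n6=1, n7=0, n8=0, n9=0 → 0; observed 0. Eliminates n8 stuck-at-1, n8 inverted output, n9 stuck-at-1, n9 inverted output.
Test 3 (x1=0, x2=0, x3=0, x4=0): fault-free n1=1, n2=1, n3=1, n4=1, n5=1, n6=0, n7=1, n8=1, n9=1 → 1; observed 0. Eliminates n1 stuck-at-1.
Only n1 inverted output is consistent with every test.

n1 inverted output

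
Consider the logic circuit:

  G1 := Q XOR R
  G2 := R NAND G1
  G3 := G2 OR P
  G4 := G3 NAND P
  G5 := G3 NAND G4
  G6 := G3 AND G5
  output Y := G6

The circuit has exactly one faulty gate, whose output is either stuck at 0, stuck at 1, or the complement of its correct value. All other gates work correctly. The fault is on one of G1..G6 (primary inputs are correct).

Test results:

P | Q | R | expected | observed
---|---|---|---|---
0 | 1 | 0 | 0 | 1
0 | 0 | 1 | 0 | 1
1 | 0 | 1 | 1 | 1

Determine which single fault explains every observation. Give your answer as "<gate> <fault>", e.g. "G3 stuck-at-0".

Fault-free values for test 1 (P=0, Q=1, R=0): G1=1, G2=1, G3=1, G4=1, G5=0, G6=0, giving Y=0. Observed 1.
Test 1: faults giving observed 1 are {G4 stuck-at-0, G4 inverted output, G5 stuck-at-1, G5 inverted output, G6 stuck-at-1, G6 inverted output}.
Test 2 (P=0, Q=0, R=1): fault-free G1=1, G2=0, G3=0, G4=1, G5=1, G6=0 → 0; observed 1. Eliminates G4 stuck-at-0, G4 inverted output, G5 stuck-at-1, G5 inverted output.
Test 3 (P=1, Q=0, R=1): fault-free G1=1, G2=0, G3=1, G4=0, G5=1, G6=1 → 1; observed 1. Eliminates G6 inverted output.
Only G6 stuck-at-1 is consistent with every test.

G6 stuck-at-1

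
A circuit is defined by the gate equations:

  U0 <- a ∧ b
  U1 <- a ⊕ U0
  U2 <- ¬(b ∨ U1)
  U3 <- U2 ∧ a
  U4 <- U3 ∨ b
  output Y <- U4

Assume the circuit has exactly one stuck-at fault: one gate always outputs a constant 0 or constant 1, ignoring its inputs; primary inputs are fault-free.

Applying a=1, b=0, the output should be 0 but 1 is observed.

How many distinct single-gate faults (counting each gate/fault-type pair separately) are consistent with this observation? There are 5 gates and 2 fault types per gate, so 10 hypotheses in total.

Fault-free: U0=0, U1=1, U2=0, U3=0, U4=0 → 0. Observed 1.
  U0 stuck-at-0: output 0 ✗
  U0 stuck-at-1: output 1 ✓
  U1 stuck-at-0: output 1 ✓
  U1 stuck-at-1: output 0 ✗
  U2 stuck-at-0: output 0 ✗
  U2 stuck-at-1: output 1 ✓
  U3 stuck-at-0: output 0 ✗
  U3 stuck-at-1: output 1 ✓
  U4 stuck-at-0: output 0 ✗
  U4 stuck-at-1: output 1 ✓
Consistent faults: {U0 stuck-at-1, U1 stuck-at-0, U2 stuck-at-1, U3 stuck-at-1, U4 stuck-at-1} — 5 in all.

5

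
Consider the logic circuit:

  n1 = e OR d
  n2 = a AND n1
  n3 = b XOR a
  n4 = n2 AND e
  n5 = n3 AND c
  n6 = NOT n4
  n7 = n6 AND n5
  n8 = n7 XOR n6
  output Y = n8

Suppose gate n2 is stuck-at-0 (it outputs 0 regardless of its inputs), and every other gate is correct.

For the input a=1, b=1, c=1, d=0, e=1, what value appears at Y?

1

Propagate with n2 forced: n1=1, n2=0 [stuck-at-0], n3=0, n4=0, n5=0, n6=1, n7=0, n8=1.
So Y = 1. (Without the fault it would be 0.)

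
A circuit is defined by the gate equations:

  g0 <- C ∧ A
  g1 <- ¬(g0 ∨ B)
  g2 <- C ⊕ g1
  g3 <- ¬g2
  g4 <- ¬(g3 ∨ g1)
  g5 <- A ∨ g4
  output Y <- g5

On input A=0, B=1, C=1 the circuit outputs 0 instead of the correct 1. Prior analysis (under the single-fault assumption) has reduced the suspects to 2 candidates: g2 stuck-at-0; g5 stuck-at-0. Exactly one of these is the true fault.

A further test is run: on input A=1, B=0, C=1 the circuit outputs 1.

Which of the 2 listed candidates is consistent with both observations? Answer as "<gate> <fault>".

Evaluate each candidate on input A=1, B=0, C=1:
  g2 stuck-at-0: g0=1, g1=0, g2=0 [stuck-at-0], g3=1, g4=0, g5=1 → 1 — matches
  g5 stuck-at-0: g0=1, g1=0, g2=1, g3=0, g4=1, g5=0 [stuck-at-0] → 0 — eliminated
Only g2 stuck-at-0 reproduces the observed 1.

g2 stuck-at-0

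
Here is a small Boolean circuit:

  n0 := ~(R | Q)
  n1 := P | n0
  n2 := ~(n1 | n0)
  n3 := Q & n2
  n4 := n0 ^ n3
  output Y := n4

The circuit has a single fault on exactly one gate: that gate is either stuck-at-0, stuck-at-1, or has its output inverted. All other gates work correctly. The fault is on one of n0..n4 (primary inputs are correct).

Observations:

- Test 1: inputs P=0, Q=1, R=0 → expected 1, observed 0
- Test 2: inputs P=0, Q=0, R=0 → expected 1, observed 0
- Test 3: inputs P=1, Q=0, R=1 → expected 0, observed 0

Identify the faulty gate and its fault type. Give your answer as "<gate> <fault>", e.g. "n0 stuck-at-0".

n4 stuck-at-0

Fault-free values for test 1 (P=0, Q=1, R=0): n0=0, n1=0, n2=1, n3=1, n4=1, giving Y=1. Observed 0.
Test 1: faults giving observed 0 are {n1 stuck-at-1, n1 inverted output, n2 stuck-at-0, n2 inverted output, n3 stuck-at-0, n3 inverted output, n4 stuck-at-0, n4 inverted output}.
Test 2 (P=0, Q=0, R=0): fault-free n0=1, n1=1, n2=0, n3=0, n4=1 → 1; observed 0. Eliminates n1 stuck-at-1, n1 inverted output, n2 stuck-at-0, n2 inverted output, n3 stuck-at-0.
Test 3 (P=1, Q=0, R=1): fault-free n0=0, n1=1, n2=0, n3=0, n4=0 → 0; observed 0. Eliminates n3 inverted output, n4 inverted output.
Only n4 stuck-at-0 is consistent with every test.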